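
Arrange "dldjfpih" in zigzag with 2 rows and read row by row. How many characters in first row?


Zigzag "dldjfpih" into 2 rows:
Placing characters:
  'd' => row 0
  'l' => row 1
  'd' => row 0
  'j' => row 1
  'f' => row 0
  'p' => row 1
  'i' => row 0
  'h' => row 1
Rows:
  Row 0: "ddfi"
  Row 1: "ljph"
First row length: 4

4


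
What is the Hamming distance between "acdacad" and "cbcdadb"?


Comparing "acdacad" and "cbcdadb" position by position:
  Position 0: 'a' vs 'c' => differ
  Position 1: 'c' vs 'b' => differ
  Position 2: 'd' vs 'c' => differ
  Position 3: 'a' vs 'd' => differ
  Position 4: 'c' vs 'a' => differ
  Position 5: 'a' vs 'd' => differ
  Position 6: 'd' vs 'b' => differ
Total differences (Hamming distance): 7

7


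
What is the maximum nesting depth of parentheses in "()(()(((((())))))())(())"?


Input: "()(()(((((())))))())(())"
Tracking depth:
  Position 0 '(': depth becomes 1
  Position 1 ')': depth becomes 0
  Position 2 '(': depth becomes 1
  Position 3 '(': depth becomes 2
  Position 4 ')': depth becomes 1
  Position 5 '(': depth becomes 2
  Position 6 '(': depth becomes 3
  Position 7 '(': depth becomes 4
  Position 8 '(': depth becomes 5
  Position 9 '(': depth becomes 6
  Position 10 '(': depth becomes 7
  Position 11 ')': depth becomes 6
  Position 12 ')': depth becomes 5
  Position 13 ')': depth becomes 4
  Position 14 ')': depth becomes 3
  Position 15 ')': depth becomes 2
  Position 16 ')': depth becomes 1
  Position 17 '(': depth becomes 2
  Position 18 ')': depth becomes 1
  Position 19 ')': depth becomes 0
  Position 20 '(': depth becomes 1
  Position 21 '(': depth becomes 2
  Position 22 ')': depth becomes 1
  Position 23 ')': depth becomes 0
Maximum depth reached: 7

7


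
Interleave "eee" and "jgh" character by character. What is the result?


Interleaving "eee" and "jgh":
  Position 0: 'e' from first, 'j' from second => "ej"
  Position 1: 'e' from first, 'g' from second => "eg"
  Position 2: 'e' from first, 'h' from second => "eh"
Result: ejegeh

ejegeh


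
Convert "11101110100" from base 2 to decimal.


Input: "11101110100" in base 2
Positional expansion:
  Digit '1' (value 1) x 2^10 = 1024
  Digit '1' (value 1) x 2^9 = 512
  Digit '1' (value 1) x 2^8 = 256
  Digit '0' (value 0) x 2^7 = 0
  Digit '1' (value 1) x 2^6 = 64
  Digit '1' (value 1) x 2^5 = 32
  Digit '1' (value 1) x 2^4 = 16
  Digit '0' (value 0) x 2^3 = 0
  Digit '1' (value 1) x 2^2 = 4
  Digit '0' (value 0) x 2^1 = 0
  Digit '0' (value 0) x 2^0 = 0
Sum = 1908

1908


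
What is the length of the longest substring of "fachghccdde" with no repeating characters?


Input: "fachghccdde"
Sliding window (track last position of each char):
  Position 0 ('f'): window [0,0] length 1 -- new best
  Position 1 ('a'): window [0,1] length 2 -- new best
  Position 2 ('c'): window [0,2] length 3 -- new best
  Position 3 ('h'): window [0,3] length 4 -- new best
  Position 4 ('g'): window [0,4] length 5 -- new best
  Position 5 ('h'): repeat (last at 3), move window start to 4
  Position 5 ('h'): window [4,5] length 2
  Position 6 ('c'): window [4,6] length 3
  Position 7 ('c'): repeat (last at 6), move window start to 7
  Position 7 ('c'): window [7,7] length 1
  Position 8 ('d'): window [7,8] length 2
  Position 9 ('d'): repeat (last at 8), move window start to 9
  Position 9 ('d'): window [9,9] length 1
  Position 10 ('e'): window [9,10] length 2
Longest substring with no repeats: "fachg" with length 5

5


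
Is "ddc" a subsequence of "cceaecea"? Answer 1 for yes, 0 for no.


Check if "ddc" is a subsequence of "cceaecea"
Greedy scan:
  Position 0 ('c'): no match needed
  Position 1 ('c'): no match needed
  Position 2 ('e'): no match needed
  Position 3 ('a'): no match needed
  Position 4 ('e'): no match needed
  Position 5 ('c'): no match needed
  Position 6 ('e'): no match needed
  Position 7 ('a'): no match needed
Only matched 0/3 characters => not a subsequence

0


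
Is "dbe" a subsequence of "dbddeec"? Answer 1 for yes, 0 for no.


Check if "dbe" is a subsequence of "dbddeec"
Greedy scan:
  Position 0 ('d'): matches sub[0] = 'd'
  Position 1 ('b'): matches sub[1] = 'b'
  Position 2 ('d'): no match needed
  Position 3 ('d'): no match needed
  Position 4 ('e'): matches sub[2] = 'e'
  Position 5 ('e'): no match needed
  Position 6 ('c'): no match needed
All 3 characters matched => is a subsequence

1


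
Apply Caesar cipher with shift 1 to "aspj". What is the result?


Caesar cipher: shift "aspj" by 1
  'a' (pos 0) + 1 = pos 1 = 'b'
  's' (pos 18) + 1 = pos 19 = 't'
  'p' (pos 15) + 1 = pos 16 = 'q'
  'j' (pos 9) + 1 = pos 10 = 'k'
Result: btqk

btqk


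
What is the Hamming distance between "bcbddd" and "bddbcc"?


Comparing "bcbddd" and "bddbcc" position by position:
  Position 0: 'b' vs 'b' => same
  Position 1: 'c' vs 'd' => differ
  Position 2: 'b' vs 'd' => differ
  Position 3: 'd' vs 'b' => differ
  Position 4: 'd' vs 'c' => differ
  Position 5: 'd' vs 'c' => differ
Total differences (Hamming distance): 5

5


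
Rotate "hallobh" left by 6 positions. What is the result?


Input: "hallobh", rotate left by 6
First 6 characters: "hallob"
Remaining characters: "h"
Concatenate remaining + first: "h" + "hallob" = "hhallob"

hhallob


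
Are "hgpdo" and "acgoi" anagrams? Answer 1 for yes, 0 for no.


Strings: "hgpdo", "acgoi"
Sorted first:  dghop
Sorted second: acgio
Differ at position 0: 'd' vs 'a' => not anagrams

0


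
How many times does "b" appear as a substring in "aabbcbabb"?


Searching for "b" in "aabbcbabb"
Scanning each position:
  Position 0: "a" => no
  Position 1: "a" => no
  Position 2: "b" => MATCH
  Position 3: "b" => MATCH
  Position 4: "c" => no
  Position 5: "b" => MATCH
  Position 6: "a" => no
  Position 7: "b" => MATCH
  Position 8: "b" => MATCH
Total occurrences: 5

5


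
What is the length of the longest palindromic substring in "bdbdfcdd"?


Input: "bdbdfcdd"
Checking substrings for palindromes:
  [0:3] "bdb" (len 3) => palindrome
  [1:4] "dbd" (len 3) => palindrome
  [6:8] "dd" (len 2) => palindrome
Longest palindromic substring: "bdb" with length 3

3


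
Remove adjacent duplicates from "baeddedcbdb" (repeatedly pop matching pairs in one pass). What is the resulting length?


Input: baeddedcbdb
Stack-based adjacent duplicate removal:
  Read 'b': push. Stack: b
  Read 'a': push. Stack: ba
  Read 'e': push. Stack: bae
  Read 'd': push. Stack: baed
  Read 'd': matches stack top 'd' => pop. Stack: bae
  Read 'e': matches stack top 'e' => pop. Stack: ba
  Read 'd': push. Stack: bad
  Read 'c': push. Stack: badc
  Read 'b': push. Stack: badcb
  Read 'd': push. Stack: badcbd
  Read 'b': push. Stack: badcbdb
Final stack: "badcbdb" (length 7)

7


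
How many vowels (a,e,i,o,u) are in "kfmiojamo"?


Input: kfmiojamo
Checking each character:
  'k' at position 0: consonant
  'f' at position 1: consonant
  'm' at position 2: consonant
  'i' at position 3: vowel (running total: 1)
  'o' at position 4: vowel (running total: 2)
  'j' at position 5: consonant
  'a' at position 6: vowel (running total: 3)
  'm' at position 7: consonant
  'o' at position 8: vowel (running total: 4)
Total vowels: 4

4


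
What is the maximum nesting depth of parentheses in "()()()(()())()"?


Input: "()()()(()())()"
Tracking depth:
  Position 0 '(': depth becomes 1
  Position 1 ')': depth becomes 0
  Position 2 '(': depth becomes 1
  Position 3 ')': depth becomes 0
  Position 4 '(': depth becomes 1
  Position 5 ')': depth becomes 0
  Position 6 '(': depth becomes 1
  Position 7 '(': depth becomes 2
  Position 8 ')': depth becomes 1
  Position 9 '(': depth becomes 2
  Position 10 ')': depth becomes 1
  Position 11 ')': depth becomes 0
  Position 12 '(': depth becomes 1
  Position 13 ')': depth becomes 0
Maximum depth reached: 2

2


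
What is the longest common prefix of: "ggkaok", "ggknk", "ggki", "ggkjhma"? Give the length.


Words: ggkaok, ggknk, ggki, ggkjhma
  Position 0: all 'g' => match
  Position 1: all 'g' => match
  Position 2: all 'k' => match
  Position 3: ('a', 'n', 'i', 'j') => mismatch, stop
LCP = "ggk" (length 3)

3


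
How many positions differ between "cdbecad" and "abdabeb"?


Comparing "cdbecad" and "abdabeb" position by position:
  Position 0: 'c' vs 'a' => DIFFER
  Position 1: 'd' vs 'b' => DIFFER
  Position 2: 'b' vs 'd' => DIFFER
  Position 3: 'e' vs 'a' => DIFFER
  Position 4: 'c' vs 'b' => DIFFER
  Position 5: 'a' vs 'e' => DIFFER
  Position 6: 'd' vs 'b' => DIFFER
Positions that differ: 7

7


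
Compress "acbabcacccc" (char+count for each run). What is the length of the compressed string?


Input: acbabcacccc
Runs:
  'a' x 1 => "a1"
  'c' x 1 => "c1"
  'b' x 1 => "b1"
  'a' x 1 => "a1"
  'b' x 1 => "b1"
  'c' x 1 => "c1"
  'a' x 1 => "a1"
  'c' x 4 => "c4"
Compressed: "a1c1b1a1b1c1a1c4"
Compressed length: 16

16


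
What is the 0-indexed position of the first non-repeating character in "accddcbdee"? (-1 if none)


Input: accddcbdee
Character frequencies:
  'a': 1
  'b': 1
  'c': 3
  'd': 3
  'e': 2
Scanning left to right for freq == 1:
  Position 0 ('a'): unique! => answer = 0

0


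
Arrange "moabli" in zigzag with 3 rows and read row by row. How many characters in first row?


Zigzag "moabli" into 3 rows:
Placing characters:
  'm' => row 0
  'o' => row 1
  'a' => row 2
  'b' => row 1
  'l' => row 0
  'i' => row 1
Rows:
  Row 0: "ml"
  Row 1: "obi"
  Row 2: "a"
First row length: 2

2


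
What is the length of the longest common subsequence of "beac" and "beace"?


LCS of "beac" and "beace"
DP table:
           b    e    a    c    e
      0    0    0    0    0    0
  b   0    1    1    1    1    1
  e   0    1    2    2    2    2
  a   0    1    2    3    3    3
  c   0    1    2    3    4    4
LCS length = dp[4][5] = 4

4


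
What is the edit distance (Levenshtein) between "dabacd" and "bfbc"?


Computing edit distance: "dabacd" -> "bfbc"
DP table:
           b    f    b    c
      0    1    2    3    4
  d   1    1    2    3    4
  a   2    2    2    3    4
  b   3    2    3    2    3
  a   4    3    3    3    3
  c   5    4    4    4    3
  d   6    5    5    5    4
Edit distance = dp[6][4] = 4

4


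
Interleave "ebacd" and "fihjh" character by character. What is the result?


Interleaving "ebacd" and "fihjh":
  Position 0: 'e' from first, 'f' from second => "ef"
  Position 1: 'b' from first, 'i' from second => "bi"
  Position 2: 'a' from first, 'h' from second => "ah"
  Position 3: 'c' from first, 'j' from second => "cj"
  Position 4: 'd' from first, 'h' from second => "dh"
Result: efbiahcjdh

efbiahcjdh


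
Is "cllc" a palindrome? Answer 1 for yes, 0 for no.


Input: cllc
Reversed: cllc
  Compare pos 0 ('c') with pos 3 ('c'): match
  Compare pos 1 ('l') with pos 2 ('l'): match
Result: palindrome

1


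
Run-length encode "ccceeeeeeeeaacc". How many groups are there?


Input: ccceeeeeeeeaacc
Scanning for consecutive runs:
  Group 1: 'c' x 3 (positions 0-2)
  Group 2: 'e' x 8 (positions 3-10)
  Group 3: 'a' x 2 (positions 11-12)
  Group 4: 'c' x 2 (positions 13-14)
Total groups: 4

4


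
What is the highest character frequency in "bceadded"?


Input: bceadded
Character counts:
  'a': 1
  'b': 1
  'c': 1
  'd': 3
  'e': 2
Maximum frequency: 3

3


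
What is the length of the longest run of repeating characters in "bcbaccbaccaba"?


Input: "bcbaccbaccaba"
Scanning for longest run:
  Position 1 ('c'): new char, reset run to 1
  Position 2 ('b'): new char, reset run to 1
  Position 3 ('a'): new char, reset run to 1
  Position 4 ('c'): new char, reset run to 1
  Position 5 ('c'): continues run of 'c', length=2
  Position 6 ('b'): new char, reset run to 1
  Position 7 ('a'): new char, reset run to 1
  Position 8 ('c'): new char, reset run to 1
  Position 9 ('c'): continues run of 'c', length=2
  Position 10 ('a'): new char, reset run to 1
  Position 11 ('b'): new char, reset run to 1
  Position 12 ('a'): new char, reset run to 1
Longest run: 'c' with length 2

2


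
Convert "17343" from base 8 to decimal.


Input: "17343" in base 8
Positional expansion:
  Digit '1' (value 1) x 8^4 = 4096
  Digit '7' (value 7) x 8^3 = 3584
  Digit '3' (value 3) x 8^2 = 192
  Digit '4' (value 4) x 8^1 = 32
  Digit '3' (value 3) x 8^0 = 3
Sum = 7907

7907


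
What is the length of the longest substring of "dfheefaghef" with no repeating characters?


Input: "dfheefaghef"
Sliding window (track last position of each char):
  Position 0 ('d'): window [0,0] length 1 -- new best
  Position 1 ('f'): window [0,1] length 2 -- new best
  Position 2 ('h'): window [0,2] length 3 -- new best
  Position 3 ('e'): window [0,3] length 4 -- new best
  Position 4 ('e'): repeat (last at 3), move window start to 4
  Position 4 ('e'): window [4,4] length 1
  Position 5 ('f'): window [4,5] length 2
  Position 6 ('a'): window [4,6] length 3
  Position 7 ('g'): window [4,7] length 4
  Position 8 ('h'): window [4,8] length 5 -- new best
  Position 9 ('e'): repeat (last at 4), move window start to 5
  Position 9 ('e'): window [5,9] length 5
  Position 10 ('f'): repeat (last at 5), move window start to 6
  Position 10 ('f'): window [6,10] length 5
Longest substring with no repeats: "efagh" with length 5

5


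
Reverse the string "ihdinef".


Input: ihdinef
Reading characters right to left:
  Position 6: 'f'
  Position 5: 'e'
  Position 4: 'n'
  Position 3: 'i'
  Position 2: 'd'
  Position 1: 'h'
  Position 0: 'i'
Reversed: fenidhi

fenidhi


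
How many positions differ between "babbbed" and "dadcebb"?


Comparing "babbbed" and "dadcebb" position by position:
  Position 0: 'b' vs 'd' => DIFFER
  Position 1: 'a' vs 'a' => same
  Position 2: 'b' vs 'd' => DIFFER
  Position 3: 'b' vs 'c' => DIFFER
  Position 4: 'b' vs 'e' => DIFFER
  Position 5: 'e' vs 'b' => DIFFER
  Position 6: 'd' vs 'b' => DIFFER
Positions that differ: 6

6


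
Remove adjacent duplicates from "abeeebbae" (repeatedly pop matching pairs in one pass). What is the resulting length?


Input: abeeebbae
Stack-based adjacent duplicate removal:
  Read 'a': push. Stack: a
  Read 'b': push. Stack: ab
  Read 'e': push. Stack: abe
  Read 'e': matches stack top 'e' => pop. Stack: ab
  Read 'e': push. Stack: abe
  Read 'b': push. Stack: abeb
  Read 'b': matches stack top 'b' => pop. Stack: abe
  Read 'a': push. Stack: abea
  Read 'e': push. Stack: abeae
Final stack: "abeae" (length 5)

5


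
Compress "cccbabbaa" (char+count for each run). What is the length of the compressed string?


Input: cccbabbaa
Runs:
  'c' x 3 => "c3"
  'b' x 1 => "b1"
  'a' x 1 => "a1"
  'b' x 2 => "b2"
  'a' x 2 => "a2"
Compressed: "c3b1a1b2a2"
Compressed length: 10

10


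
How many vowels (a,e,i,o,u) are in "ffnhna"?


Input: ffnhna
Checking each character:
  'f' at position 0: consonant
  'f' at position 1: consonant
  'n' at position 2: consonant
  'h' at position 3: consonant
  'n' at position 4: consonant
  'a' at position 5: vowel (running total: 1)
Total vowels: 1

1


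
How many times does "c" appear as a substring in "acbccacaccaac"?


Searching for "c" in "acbccacaccaac"
Scanning each position:
  Position 0: "a" => no
  Position 1: "c" => MATCH
  Position 2: "b" => no
  Position 3: "c" => MATCH
  Position 4: "c" => MATCH
  Position 5: "a" => no
  Position 6: "c" => MATCH
  Position 7: "a" => no
  Position 8: "c" => MATCH
  Position 9: "c" => MATCH
  Position 10: "a" => no
  Position 11: "a" => no
  Position 12: "c" => MATCH
Total occurrences: 7

7


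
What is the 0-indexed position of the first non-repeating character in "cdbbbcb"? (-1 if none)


Input: cdbbbcb
Character frequencies:
  'b': 4
  'c': 2
  'd': 1
Scanning left to right for freq == 1:
  Position 0 ('c'): freq=2, skip
  Position 1 ('d'): unique! => answer = 1

1


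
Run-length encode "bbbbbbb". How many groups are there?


Input: bbbbbbb
Scanning for consecutive runs:
  Group 1: 'b' x 7 (positions 0-6)
Total groups: 1

1


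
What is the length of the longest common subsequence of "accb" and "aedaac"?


LCS of "accb" and "aedaac"
DP table:
           a    e    d    a    a    c
      0    0    0    0    0    0    0
  a   0    1    1    1    1    1    1
  c   0    1    1    1    1    1    2
  c   0    1    1    1    1    1    2
  b   0    1    1    1    1    1    2
LCS length = dp[4][6] = 2

2


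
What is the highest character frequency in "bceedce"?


Input: bceedce
Character counts:
  'b': 1
  'c': 2
  'd': 1
  'e': 3
Maximum frequency: 3

3


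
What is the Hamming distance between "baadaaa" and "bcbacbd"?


Comparing "baadaaa" and "bcbacbd" position by position:
  Position 0: 'b' vs 'b' => same
  Position 1: 'a' vs 'c' => differ
  Position 2: 'a' vs 'b' => differ
  Position 3: 'd' vs 'a' => differ
  Position 4: 'a' vs 'c' => differ
  Position 5: 'a' vs 'b' => differ
  Position 6: 'a' vs 'd' => differ
Total differences (Hamming distance): 6

6


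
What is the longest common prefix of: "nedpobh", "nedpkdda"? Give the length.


Words: nedpobh, nedpkdda
  Position 0: all 'n' => match
  Position 1: all 'e' => match
  Position 2: all 'd' => match
  Position 3: all 'p' => match
  Position 4: ('o', 'k') => mismatch, stop
LCP = "nedp" (length 4)

4


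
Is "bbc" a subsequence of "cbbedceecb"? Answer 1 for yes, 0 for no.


Check if "bbc" is a subsequence of "cbbedceecb"
Greedy scan:
  Position 0 ('c'): no match needed
  Position 1 ('b'): matches sub[0] = 'b'
  Position 2 ('b'): matches sub[1] = 'b'
  Position 3 ('e'): no match needed
  Position 4 ('d'): no match needed
  Position 5 ('c'): matches sub[2] = 'c'
  Position 6 ('e'): no match needed
  Position 7 ('e'): no match needed
  Position 8 ('c'): no match needed
  Position 9 ('b'): no match needed
All 3 characters matched => is a subsequence

1


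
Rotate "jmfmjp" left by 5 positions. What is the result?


Input: "jmfmjp", rotate left by 5
First 5 characters: "jmfmj"
Remaining characters: "p"
Concatenate remaining + first: "p" + "jmfmj" = "pjmfmj"

pjmfmj


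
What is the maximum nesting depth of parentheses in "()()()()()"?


Input: "()()()()()"
Tracking depth:
  Position 0 '(': depth becomes 1
  Position 1 ')': depth becomes 0
  Position 2 '(': depth becomes 1
  Position 3 ')': depth becomes 0
  Position 4 '(': depth becomes 1
  Position 5 ')': depth becomes 0
  Position 6 '(': depth becomes 1
  Position 7 ')': depth becomes 0
  Position 8 '(': depth becomes 1
  Position 9 ')': depth becomes 0
Maximum depth reached: 1

1


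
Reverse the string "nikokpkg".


Input: nikokpkg
Reading characters right to left:
  Position 7: 'g'
  Position 6: 'k'
  Position 5: 'p'
  Position 4: 'k'
  Position 3: 'o'
  Position 2: 'k'
  Position 1: 'i'
  Position 0: 'n'
Reversed: gkpkokin

gkpkokin


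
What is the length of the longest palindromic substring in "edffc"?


Input: "edffc"
Checking substrings for palindromes:
  [2:4] "ff" (len 2) => palindrome
Longest palindromic substring: "ff" with length 2

2


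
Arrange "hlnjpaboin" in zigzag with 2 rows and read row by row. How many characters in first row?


Zigzag "hlnjpaboin" into 2 rows:
Placing characters:
  'h' => row 0
  'l' => row 1
  'n' => row 0
  'j' => row 1
  'p' => row 0
  'a' => row 1
  'b' => row 0
  'o' => row 1
  'i' => row 0
  'n' => row 1
Rows:
  Row 0: "hnpbi"
  Row 1: "ljaon"
First row length: 5

5


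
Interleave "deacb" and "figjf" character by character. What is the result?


Interleaving "deacb" and "figjf":
  Position 0: 'd' from first, 'f' from second => "df"
  Position 1: 'e' from first, 'i' from second => "ei"
  Position 2: 'a' from first, 'g' from second => "ag"
  Position 3: 'c' from first, 'j' from second => "cj"
  Position 4: 'b' from first, 'f' from second => "bf"
Result: dfeiagcjbf

dfeiagcjbf


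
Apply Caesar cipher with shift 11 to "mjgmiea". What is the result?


Caesar cipher: shift "mjgmiea" by 11
  'm' (pos 12) + 11 = pos 23 = 'x'
  'j' (pos 9) + 11 = pos 20 = 'u'
  'g' (pos 6) + 11 = pos 17 = 'r'
  'm' (pos 12) + 11 = pos 23 = 'x'
  'i' (pos 8) + 11 = pos 19 = 't'
  'e' (pos 4) + 11 = pos 15 = 'p'
  'a' (pos 0) + 11 = pos 11 = 'l'
Result: xurxtpl

xurxtpl


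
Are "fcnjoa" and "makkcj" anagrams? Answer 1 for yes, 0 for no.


Strings: "fcnjoa", "makkcj"
Sorted first:  acfjno
Sorted second: acjkkm
Differ at position 2: 'f' vs 'j' => not anagrams

0


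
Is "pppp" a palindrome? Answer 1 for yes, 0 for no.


Input: pppp
Reversed: pppp
  Compare pos 0 ('p') with pos 3 ('p'): match
  Compare pos 1 ('p') with pos 2 ('p'): match
Result: palindrome

1


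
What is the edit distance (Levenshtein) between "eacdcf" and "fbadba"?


Computing edit distance: "eacdcf" -> "fbadba"
DP table:
           f    b    a    d    b    a
      0    1    2    3    4    5    6
  e   1    1    2    3    4    5    6
  a   2    2    2    2    3    4    5
  c   3    3    3    3    3    4    5
  d   4    4    4    4    3    4    5
  c   5    5    5    5    4    4    5
  f   6    5    6    6    5    5    5
Edit distance = dp[6][6] = 5

5


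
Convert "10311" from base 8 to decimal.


Input: "10311" in base 8
Positional expansion:
  Digit '1' (value 1) x 8^4 = 4096
  Digit '0' (value 0) x 8^3 = 0
  Digit '3' (value 3) x 8^2 = 192
  Digit '1' (value 1) x 8^1 = 8
  Digit '1' (value 1) x 8^0 = 1
Sum = 4297

4297


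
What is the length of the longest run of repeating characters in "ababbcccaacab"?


Input: "ababbcccaacab"
Scanning for longest run:
  Position 1 ('b'): new char, reset run to 1
  Position 2 ('a'): new char, reset run to 1
  Position 3 ('b'): new char, reset run to 1
  Position 4 ('b'): continues run of 'b', length=2
  Position 5 ('c'): new char, reset run to 1
  Position 6 ('c'): continues run of 'c', length=2
  Position 7 ('c'): continues run of 'c', length=3
  Position 8 ('a'): new char, reset run to 1
  Position 9 ('a'): continues run of 'a', length=2
  Position 10 ('c'): new char, reset run to 1
  Position 11 ('a'): new char, reset run to 1
  Position 12 ('b'): new char, reset run to 1
Longest run: 'c' with length 3

3


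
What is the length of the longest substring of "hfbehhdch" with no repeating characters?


Input: "hfbehhdch"
Sliding window (track last position of each char):
  Position 0 ('h'): window [0,0] length 1 -- new best
  Position 1 ('f'): window [0,1] length 2 -- new best
  Position 2 ('b'): window [0,2] length 3 -- new best
  Position 3 ('e'): window [0,3] length 4 -- new best
  Position 4 ('h'): repeat (last at 0), move window start to 1
  Position 4 ('h'): window [1,4] length 4
  Position 5 ('h'): repeat (last at 4), move window start to 5
  Position 5 ('h'): window [5,5] length 1
  Position 6 ('d'): window [5,6] length 2
  Position 7 ('c'): window [5,7] length 3
  Position 8 ('h'): repeat (last at 5), move window start to 6
  Position 8 ('h'): window [6,8] length 3
Longest substring with no repeats: "hfbe" with length 4

4


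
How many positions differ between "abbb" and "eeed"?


Comparing "abbb" and "eeed" position by position:
  Position 0: 'a' vs 'e' => DIFFER
  Position 1: 'b' vs 'e' => DIFFER
  Position 2: 'b' vs 'e' => DIFFER
  Position 3: 'b' vs 'd' => DIFFER
Positions that differ: 4

4


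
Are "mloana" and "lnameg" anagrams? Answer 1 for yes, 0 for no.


Strings: "mloana", "lnameg"
Sorted first:  aalmno
Sorted second: aeglmn
Differ at position 1: 'a' vs 'e' => not anagrams

0


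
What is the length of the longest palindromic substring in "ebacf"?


Input: "ebacf"
Checking substrings for palindromes:
  No multi-char palindromic substrings found
Longest palindromic substring: "e" with length 1

1


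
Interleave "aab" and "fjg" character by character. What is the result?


Interleaving "aab" and "fjg":
  Position 0: 'a' from first, 'f' from second => "af"
  Position 1: 'a' from first, 'j' from second => "aj"
  Position 2: 'b' from first, 'g' from second => "bg"
Result: afajbg

afajbg


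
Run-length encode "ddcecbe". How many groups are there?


Input: ddcecbe
Scanning for consecutive runs:
  Group 1: 'd' x 2 (positions 0-1)
  Group 2: 'c' x 1 (positions 2-2)
  Group 3: 'e' x 1 (positions 3-3)
  Group 4: 'c' x 1 (positions 4-4)
  Group 5: 'b' x 1 (positions 5-5)
  Group 6: 'e' x 1 (positions 6-6)
Total groups: 6

6


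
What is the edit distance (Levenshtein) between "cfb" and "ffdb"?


Computing edit distance: "cfb" -> "ffdb"
DP table:
           f    f    d    b
      0    1    2    3    4
  c   1    1    2    3    4
  f   2    1    1    2    3
  b   3    2    2    2    2
Edit distance = dp[3][4] = 2

2


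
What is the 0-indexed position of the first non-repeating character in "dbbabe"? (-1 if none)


Input: dbbabe
Character frequencies:
  'a': 1
  'b': 3
  'd': 1
  'e': 1
Scanning left to right for freq == 1:
  Position 0 ('d'): unique! => answer = 0

0


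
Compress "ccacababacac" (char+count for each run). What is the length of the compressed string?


Input: ccacababacac
Runs:
  'c' x 2 => "c2"
  'a' x 1 => "a1"
  'c' x 1 => "c1"
  'a' x 1 => "a1"
  'b' x 1 => "b1"
  'a' x 1 => "a1"
  'b' x 1 => "b1"
  'a' x 1 => "a1"
  'c' x 1 => "c1"
  'a' x 1 => "a1"
  'c' x 1 => "c1"
Compressed: "c2a1c1a1b1a1b1a1c1a1c1"
Compressed length: 22

22


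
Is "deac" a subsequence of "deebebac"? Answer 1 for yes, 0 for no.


Check if "deac" is a subsequence of "deebebac"
Greedy scan:
  Position 0 ('d'): matches sub[0] = 'd'
  Position 1 ('e'): matches sub[1] = 'e'
  Position 2 ('e'): no match needed
  Position 3 ('b'): no match needed
  Position 4 ('e'): no match needed
  Position 5 ('b'): no match needed
  Position 6 ('a'): matches sub[2] = 'a'
  Position 7 ('c'): matches sub[3] = 'c'
All 4 characters matched => is a subsequence

1


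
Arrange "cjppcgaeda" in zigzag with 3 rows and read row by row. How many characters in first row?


Zigzag "cjppcgaeda" into 3 rows:
Placing characters:
  'c' => row 0
  'j' => row 1
  'p' => row 2
  'p' => row 1
  'c' => row 0
  'g' => row 1
  'a' => row 2
  'e' => row 1
  'd' => row 0
  'a' => row 1
Rows:
  Row 0: "ccd"
  Row 1: "jpgea"
  Row 2: "pa"
First row length: 3

3


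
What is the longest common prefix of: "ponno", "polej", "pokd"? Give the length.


Words: ponno, polej, pokd
  Position 0: all 'p' => match
  Position 1: all 'o' => match
  Position 2: ('n', 'l', 'k') => mismatch, stop
LCP = "po" (length 2)

2


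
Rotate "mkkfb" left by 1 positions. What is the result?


Input: "mkkfb", rotate left by 1
First 1 characters: "m"
Remaining characters: "kkfb"
Concatenate remaining + first: "kkfb" + "m" = "kkfbm"

kkfbm


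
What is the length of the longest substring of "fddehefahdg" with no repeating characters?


Input: "fddehefahdg"
Sliding window (track last position of each char):
  Position 0 ('f'): window [0,0] length 1 -- new best
  Position 1 ('d'): window [0,1] length 2 -- new best
  Position 2 ('d'): repeat (last at 1), move window start to 2
  Position 2 ('d'): window [2,2] length 1
  Position 3 ('e'): window [2,3] length 2
  Position 4 ('h'): window [2,4] length 3 -- new best
  Position 5 ('e'): repeat (last at 3), move window start to 4
  Position 5 ('e'): window [4,5] length 2
  Position 6 ('f'): window [4,6] length 3
  Position 7 ('a'): window [4,7] length 4 -- new best
  Position 8 ('h'): repeat (last at 4), move window start to 5
  Position 8 ('h'): window [5,8] length 4
  Position 9 ('d'): window [5,9] length 5 -- new best
  Position 10 ('g'): window [5,10] length 6 -- new best
Longest substring with no repeats: "efahdg" with length 6

6


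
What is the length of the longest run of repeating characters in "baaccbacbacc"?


Input: "baaccbacbacc"
Scanning for longest run:
  Position 1 ('a'): new char, reset run to 1
  Position 2 ('a'): continues run of 'a', length=2
  Position 3 ('c'): new char, reset run to 1
  Position 4 ('c'): continues run of 'c', length=2
  Position 5 ('b'): new char, reset run to 1
  Position 6 ('a'): new char, reset run to 1
  Position 7 ('c'): new char, reset run to 1
  Position 8 ('b'): new char, reset run to 1
  Position 9 ('a'): new char, reset run to 1
  Position 10 ('c'): new char, reset run to 1
  Position 11 ('c'): continues run of 'c', length=2
Longest run: 'a' with length 2

2


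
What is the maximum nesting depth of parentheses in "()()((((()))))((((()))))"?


Input: "()()((((()))))((((()))))"
Tracking depth:
  Position 0 '(': depth becomes 1
  Position 1 ')': depth becomes 0
  Position 2 '(': depth becomes 1
  Position 3 ')': depth becomes 0
  Position 4 '(': depth becomes 1
  Position 5 '(': depth becomes 2
  Position 6 '(': depth becomes 3
  Position 7 '(': depth becomes 4
  Position 8 '(': depth becomes 5
  Position 9 ')': depth becomes 4
  Position 10 ')': depth becomes 3
  Position 11 ')': depth becomes 2
  Position 12 ')': depth becomes 1
  Position 13 ')': depth becomes 0
  Position 14 '(': depth becomes 1
  Position 15 '(': depth becomes 2
  Position 16 '(': depth becomes 3
  Position 17 '(': depth becomes 4
  Position 18 '(': depth becomes 5
  Position 19 ')': depth becomes 4
  Position 20 ')': depth becomes 3
  Position 21 ')': depth becomes 2
  Position 22 ')': depth becomes 1
  Position 23 ')': depth becomes 0
Maximum depth reached: 5

5


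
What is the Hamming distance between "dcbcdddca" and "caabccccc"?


Comparing "dcbcdddca" and "caabccccc" position by position:
  Position 0: 'd' vs 'c' => differ
  Position 1: 'c' vs 'a' => differ
  Position 2: 'b' vs 'a' => differ
  Position 3: 'c' vs 'b' => differ
  Position 4: 'd' vs 'c' => differ
  Position 5: 'd' vs 'c' => differ
  Position 6: 'd' vs 'c' => differ
  Position 7: 'c' vs 'c' => same
  Position 8: 'a' vs 'c' => differ
Total differences (Hamming distance): 8

8


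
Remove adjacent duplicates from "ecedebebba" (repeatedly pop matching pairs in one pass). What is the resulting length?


Input: ecedebebba
Stack-based adjacent duplicate removal:
  Read 'e': push. Stack: e
  Read 'c': push. Stack: ec
  Read 'e': push. Stack: ece
  Read 'd': push. Stack: eced
  Read 'e': push. Stack: ecede
  Read 'b': push. Stack: ecedeb
  Read 'e': push. Stack: ecedebe
  Read 'b': push. Stack: ecedebeb
  Read 'b': matches stack top 'b' => pop. Stack: ecedebe
  Read 'a': push. Stack: ecedebea
Final stack: "ecedebea" (length 8)

8


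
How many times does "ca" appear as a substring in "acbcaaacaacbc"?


Searching for "ca" in "acbcaaacaacbc"
Scanning each position:
  Position 0: "ac" => no
  Position 1: "cb" => no
  Position 2: "bc" => no
  Position 3: "ca" => MATCH
  Position 4: "aa" => no
  Position 5: "aa" => no
  Position 6: "ac" => no
  Position 7: "ca" => MATCH
  Position 8: "aa" => no
  Position 9: "ac" => no
  Position 10: "cb" => no
  Position 11: "bc" => no
Total occurrences: 2

2


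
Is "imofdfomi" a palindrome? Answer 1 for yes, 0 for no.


Input: imofdfomi
Reversed: imofdfomi
  Compare pos 0 ('i') with pos 8 ('i'): match
  Compare pos 1 ('m') with pos 7 ('m'): match
  Compare pos 2 ('o') with pos 6 ('o'): match
  Compare pos 3 ('f') with pos 5 ('f'): match
Result: palindrome

1


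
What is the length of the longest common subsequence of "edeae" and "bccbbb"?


LCS of "edeae" and "bccbbb"
DP table:
           b    c    c    b    b    b
      0    0    0    0    0    0    0
  e   0    0    0    0    0    0    0
  d   0    0    0    0    0    0    0
  e   0    0    0    0    0    0    0
  a   0    0    0    0    0    0    0
  e   0    0    0    0    0    0    0
LCS length = dp[5][6] = 0

0


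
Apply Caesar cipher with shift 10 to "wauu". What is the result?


Caesar cipher: shift "wauu" by 10
  'w' (pos 22) + 10 = pos 6 = 'g'
  'a' (pos 0) + 10 = pos 10 = 'k'
  'u' (pos 20) + 10 = pos 4 = 'e'
  'u' (pos 20) + 10 = pos 4 = 'e'
Result: gkee

gkee


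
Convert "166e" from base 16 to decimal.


Input: "166e" in base 16
Positional expansion:
  Digit '1' (value 1) x 16^3 = 4096
  Digit '6' (value 6) x 16^2 = 1536
  Digit '6' (value 6) x 16^1 = 96
  Digit 'e' (value 14) x 16^0 = 14
Sum = 5742

5742


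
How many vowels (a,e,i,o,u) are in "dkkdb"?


Input: dkkdb
Checking each character:
  'd' at position 0: consonant
  'k' at position 1: consonant
  'k' at position 2: consonant
  'd' at position 3: consonant
  'b' at position 4: consonant
Total vowels: 0

0


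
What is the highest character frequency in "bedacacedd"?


Input: bedacacedd
Character counts:
  'a': 2
  'b': 1
  'c': 2
  'd': 3
  'e': 2
Maximum frequency: 3

3


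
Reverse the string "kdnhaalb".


Input: kdnhaalb
Reading characters right to left:
  Position 7: 'b'
  Position 6: 'l'
  Position 5: 'a'
  Position 4: 'a'
  Position 3: 'h'
  Position 2: 'n'
  Position 1: 'd'
  Position 0: 'k'
Reversed: blaahndk

blaahndk


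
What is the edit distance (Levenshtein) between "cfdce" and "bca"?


Computing edit distance: "cfdce" -> "bca"
DP table:
           b    c    a
      0    1    2    3
  c   1    1    1    2
  f   2    2    2    2
  d   3    3    3    3
  c   4    4    3    4
  e   5    5    4    4
Edit distance = dp[5][3] = 4

4


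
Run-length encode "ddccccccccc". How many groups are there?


Input: ddccccccccc
Scanning for consecutive runs:
  Group 1: 'd' x 2 (positions 0-1)
  Group 2: 'c' x 9 (positions 2-10)
Total groups: 2

2


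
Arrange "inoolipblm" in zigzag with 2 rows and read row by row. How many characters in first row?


Zigzag "inoolipblm" into 2 rows:
Placing characters:
  'i' => row 0
  'n' => row 1
  'o' => row 0
  'o' => row 1
  'l' => row 0
  'i' => row 1
  'p' => row 0
  'b' => row 1
  'l' => row 0
  'm' => row 1
Rows:
  Row 0: "iolpl"
  Row 1: "noibm"
First row length: 5

5


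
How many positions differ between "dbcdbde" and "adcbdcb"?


Comparing "dbcdbde" and "adcbdcb" position by position:
  Position 0: 'd' vs 'a' => DIFFER
  Position 1: 'b' vs 'd' => DIFFER
  Position 2: 'c' vs 'c' => same
  Position 3: 'd' vs 'b' => DIFFER
  Position 4: 'b' vs 'd' => DIFFER
  Position 5: 'd' vs 'c' => DIFFER
  Position 6: 'e' vs 'b' => DIFFER
Positions that differ: 6

6


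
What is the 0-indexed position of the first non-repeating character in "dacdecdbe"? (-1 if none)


Input: dacdecdbe
Character frequencies:
  'a': 1
  'b': 1
  'c': 2
  'd': 3
  'e': 2
Scanning left to right for freq == 1:
  Position 0 ('d'): freq=3, skip
  Position 1 ('a'): unique! => answer = 1

1


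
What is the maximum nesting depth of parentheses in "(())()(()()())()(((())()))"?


Input: "(())()(()()())()(((())()))"
Tracking depth:
  Position 0 '(': depth becomes 1
  Position 1 '(': depth becomes 2
  Position 2 ')': depth becomes 1
  Position 3 ')': depth becomes 0
  Position 4 '(': depth becomes 1
  Position 5 ')': depth becomes 0
  Position 6 '(': depth becomes 1
  Position 7 '(': depth becomes 2
  Position 8 ')': depth becomes 1
  Position 9 '(': depth becomes 2
  Position 10 ')': depth becomes 1
  Position 11 '(': depth becomes 2
  Position 12 ')': depth becomes 1
  Position 13 ')': depth becomes 0
  Position 14 '(': depth becomes 1
  Position 15 ')': depth becomes 0
  Position 16 '(': depth becomes 1
  Position 17 '(': depth becomes 2
  Position 18 '(': depth becomes 3
  Position 19 '(': depth becomes 4
  Position 20 ')': depth becomes 3
  Position 21 ')': depth becomes 2
  Position 22 '(': depth becomes 3
  Position 23 ')': depth becomes 2
  Position 24 ')': depth becomes 1
  Position 25 ')': depth becomes 0
Maximum depth reached: 4

4


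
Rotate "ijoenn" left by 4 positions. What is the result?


Input: "ijoenn", rotate left by 4
First 4 characters: "ijoe"
Remaining characters: "nn"
Concatenate remaining + first: "nn" + "ijoe" = "nnijoe"

nnijoe


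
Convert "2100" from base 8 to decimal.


Input: "2100" in base 8
Positional expansion:
  Digit '2' (value 2) x 8^3 = 1024
  Digit '1' (value 1) x 8^2 = 64
  Digit '0' (value 0) x 8^1 = 0
  Digit '0' (value 0) x 8^0 = 0
Sum = 1088

1088


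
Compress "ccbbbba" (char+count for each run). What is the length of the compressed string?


Input: ccbbbba
Runs:
  'c' x 2 => "c2"
  'b' x 4 => "b4"
  'a' x 1 => "a1"
Compressed: "c2b4a1"
Compressed length: 6

6


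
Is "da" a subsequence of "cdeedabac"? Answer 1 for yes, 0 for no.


Check if "da" is a subsequence of "cdeedabac"
Greedy scan:
  Position 0 ('c'): no match needed
  Position 1 ('d'): matches sub[0] = 'd'
  Position 2 ('e'): no match needed
  Position 3 ('e'): no match needed
  Position 4 ('d'): no match needed
  Position 5 ('a'): matches sub[1] = 'a'
  Position 6 ('b'): no match needed
  Position 7 ('a'): no match needed
  Position 8 ('c'): no match needed
All 2 characters matched => is a subsequence

1


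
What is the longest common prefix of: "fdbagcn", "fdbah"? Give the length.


Words: fdbagcn, fdbah
  Position 0: all 'f' => match
  Position 1: all 'd' => match
  Position 2: all 'b' => match
  Position 3: all 'a' => match
  Position 4: ('g', 'h') => mismatch, stop
LCP = "fdba" (length 4)

4


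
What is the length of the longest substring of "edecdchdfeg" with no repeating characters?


Input: "edecdchdfeg"
Sliding window (track last position of each char):
  Position 0 ('e'): window [0,0] length 1 -- new best
  Position 1 ('d'): window [0,1] length 2 -- new best
  Position 2 ('e'): repeat (last at 0), move window start to 1
  Position 2 ('e'): window [1,2] length 2
  Position 3 ('c'): window [1,3] length 3 -- new best
  Position 4 ('d'): repeat (last at 1), move window start to 2
  Position 4 ('d'): window [2,4] length 3
  Position 5 ('c'): repeat (last at 3), move window start to 4
  Position 5 ('c'): window [4,5] length 2
  Position 6 ('h'): window [4,6] length 3
  Position 7 ('d'): repeat (last at 4), move window start to 5
  Position 7 ('d'): window [5,7] length 3
  Position 8 ('f'): window [5,8] length 4 -- new best
  Position 9 ('e'): window [5,9] length 5 -- new best
  Position 10 ('g'): window [5,10] length 6 -- new best
Longest substring with no repeats: "chdfeg" with length 6

6


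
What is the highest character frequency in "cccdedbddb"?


Input: cccdedbddb
Character counts:
  'b': 2
  'c': 3
  'd': 4
  'e': 1
Maximum frequency: 4

4


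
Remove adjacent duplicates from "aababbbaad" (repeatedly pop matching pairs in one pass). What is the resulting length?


Input: aababbbaad
Stack-based adjacent duplicate removal:
  Read 'a': push. Stack: a
  Read 'a': matches stack top 'a' => pop. Stack: (empty)
  Read 'b': push. Stack: b
  Read 'a': push. Stack: ba
  Read 'b': push. Stack: bab
  Read 'b': matches stack top 'b' => pop. Stack: ba
  Read 'b': push. Stack: bab
  Read 'a': push. Stack: baba
  Read 'a': matches stack top 'a' => pop. Stack: bab
  Read 'd': push. Stack: babd
Final stack: "babd" (length 4)

4


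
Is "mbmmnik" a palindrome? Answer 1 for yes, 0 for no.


Input: mbmmnik
Reversed: kinmmbm
  Compare pos 0 ('m') with pos 6 ('k'): MISMATCH
  Compare pos 1 ('b') with pos 5 ('i'): MISMATCH
  Compare pos 2 ('m') with pos 4 ('n'): MISMATCH
Result: not a palindrome

0


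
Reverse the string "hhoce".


Input: hhoce
Reading characters right to left:
  Position 4: 'e'
  Position 3: 'c'
  Position 2: 'o'
  Position 1: 'h'
  Position 0: 'h'
Reversed: ecohh

ecohh


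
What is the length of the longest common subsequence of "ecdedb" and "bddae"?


LCS of "ecdedb" and "bddae"
DP table:
           b    d    d    a    e
      0    0    0    0    0    0
  e   0    0    0    0    0    1
  c   0    0    0    0    0    1
  d   0    0    1    1    1    1
  e   0    0    1    1    1    2
  d   0    0    1    2    2    2
  b   0    1    1    2    2    2
LCS length = dp[6][5] = 2

2


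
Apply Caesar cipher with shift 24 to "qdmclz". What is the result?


Caesar cipher: shift "qdmclz" by 24
  'q' (pos 16) + 24 = pos 14 = 'o'
  'd' (pos 3) + 24 = pos 1 = 'b'
  'm' (pos 12) + 24 = pos 10 = 'k'
  'c' (pos 2) + 24 = pos 0 = 'a'
  'l' (pos 11) + 24 = pos 9 = 'j'
  'z' (pos 25) + 24 = pos 23 = 'x'
Result: obkajx

obkajx


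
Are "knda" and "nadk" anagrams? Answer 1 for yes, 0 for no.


Strings: "knda", "nadk"
Sorted first:  adkn
Sorted second: adkn
Sorted forms match => anagrams

1
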